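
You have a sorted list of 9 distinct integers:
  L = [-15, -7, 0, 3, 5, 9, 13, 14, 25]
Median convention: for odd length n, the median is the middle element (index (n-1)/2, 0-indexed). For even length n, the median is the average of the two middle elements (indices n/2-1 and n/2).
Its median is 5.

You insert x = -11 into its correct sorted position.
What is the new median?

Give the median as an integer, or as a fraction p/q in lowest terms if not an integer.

Answer: 4

Derivation:
Old list (sorted, length 9): [-15, -7, 0, 3, 5, 9, 13, 14, 25]
Old median = 5
Insert x = -11
Old length odd (9). Middle was index 4 = 5.
New length even (10). New median = avg of two middle elements.
x = -11: 1 elements are < x, 8 elements are > x.
New sorted list: [-15, -11, -7, 0, 3, 5, 9, 13, 14, 25]
New median = 4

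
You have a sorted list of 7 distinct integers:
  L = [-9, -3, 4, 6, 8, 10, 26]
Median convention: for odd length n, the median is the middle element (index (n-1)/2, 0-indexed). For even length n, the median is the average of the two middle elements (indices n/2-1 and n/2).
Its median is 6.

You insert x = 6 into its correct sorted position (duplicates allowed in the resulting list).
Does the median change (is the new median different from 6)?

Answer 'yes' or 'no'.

Old median = 6
Insert x = 6
New median = 6
Changed? no

Answer: no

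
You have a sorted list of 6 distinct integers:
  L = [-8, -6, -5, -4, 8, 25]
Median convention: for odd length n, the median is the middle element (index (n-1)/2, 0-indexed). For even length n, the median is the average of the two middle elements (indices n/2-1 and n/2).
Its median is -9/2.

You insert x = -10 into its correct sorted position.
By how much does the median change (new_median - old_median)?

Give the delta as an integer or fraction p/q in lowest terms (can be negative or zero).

Old median = -9/2
After inserting x = -10: new sorted = [-10, -8, -6, -5, -4, 8, 25]
New median = -5
Delta = -5 - -9/2 = -1/2

Answer: -1/2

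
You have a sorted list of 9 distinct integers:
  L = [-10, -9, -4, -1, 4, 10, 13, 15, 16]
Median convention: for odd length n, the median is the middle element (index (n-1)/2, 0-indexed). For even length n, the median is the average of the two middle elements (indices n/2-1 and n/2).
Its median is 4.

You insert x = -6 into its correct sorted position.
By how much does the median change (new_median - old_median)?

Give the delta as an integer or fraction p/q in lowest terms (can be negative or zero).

Answer: -5/2

Derivation:
Old median = 4
After inserting x = -6: new sorted = [-10, -9, -6, -4, -1, 4, 10, 13, 15, 16]
New median = 3/2
Delta = 3/2 - 4 = -5/2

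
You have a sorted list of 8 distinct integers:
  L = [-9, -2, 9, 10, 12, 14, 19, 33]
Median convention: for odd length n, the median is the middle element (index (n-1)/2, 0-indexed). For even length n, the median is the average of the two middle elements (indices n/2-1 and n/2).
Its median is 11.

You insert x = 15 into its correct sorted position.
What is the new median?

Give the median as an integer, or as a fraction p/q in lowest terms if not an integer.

Answer: 12

Derivation:
Old list (sorted, length 8): [-9, -2, 9, 10, 12, 14, 19, 33]
Old median = 11
Insert x = 15
Old length even (8). Middle pair: indices 3,4 = 10,12.
New length odd (9). New median = single middle element.
x = 15: 6 elements are < x, 2 elements are > x.
New sorted list: [-9, -2, 9, 10, 12, 14, 15, 19, 33]
New median = 12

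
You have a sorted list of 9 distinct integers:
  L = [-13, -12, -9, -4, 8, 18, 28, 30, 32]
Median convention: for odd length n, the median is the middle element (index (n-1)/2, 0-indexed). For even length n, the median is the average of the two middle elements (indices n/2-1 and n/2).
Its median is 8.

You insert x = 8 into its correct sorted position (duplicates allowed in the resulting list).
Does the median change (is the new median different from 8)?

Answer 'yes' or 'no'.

Old median = 8
Insert x = 8
New median = 8
Changed? no

Answer: no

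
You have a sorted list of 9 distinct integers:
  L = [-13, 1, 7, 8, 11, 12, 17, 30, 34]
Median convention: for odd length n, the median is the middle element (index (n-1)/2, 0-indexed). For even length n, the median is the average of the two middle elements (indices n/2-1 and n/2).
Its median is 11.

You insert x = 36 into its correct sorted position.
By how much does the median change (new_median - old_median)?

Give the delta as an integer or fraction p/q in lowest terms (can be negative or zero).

Old median = 11
After inserting x = 36: new sorted = [-13, 1, 7, 8, 11, 12, 17, 30, 34, 36]
New median = 23/2
Delta = 23/2 - 11 = 1/2

Answer: 1/2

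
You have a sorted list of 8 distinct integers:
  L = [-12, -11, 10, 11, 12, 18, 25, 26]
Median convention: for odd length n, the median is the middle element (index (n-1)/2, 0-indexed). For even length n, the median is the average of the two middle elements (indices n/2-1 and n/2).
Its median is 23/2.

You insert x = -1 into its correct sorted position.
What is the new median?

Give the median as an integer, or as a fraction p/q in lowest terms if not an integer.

Old list (sorted, length 8): [-12, -11, 10, 11, 12, 18, 25, 26]
Old median = 23/2
Insert x = -1
Old length even (8). Middle pair: indices 3,4 = 11,12.
New length odd (9). New median = single middle element.
x = -1: 2 elements are < x, 6 elements are > x.
New sorted list: [-12, -11, -1, 10, 11, 12, 18, 25, 26]
New median = 11

Answer: 11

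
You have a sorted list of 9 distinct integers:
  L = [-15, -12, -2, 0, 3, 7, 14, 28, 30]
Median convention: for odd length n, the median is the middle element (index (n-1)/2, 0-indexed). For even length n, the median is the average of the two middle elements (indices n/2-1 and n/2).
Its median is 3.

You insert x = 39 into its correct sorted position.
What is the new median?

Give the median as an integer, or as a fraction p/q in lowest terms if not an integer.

Answer: 5

Derivation:
Old list (sorted, length 9): [-15, -12, -2, 0, 3, 7, 14, 28, 30]
Old median = 3
Insert x = 39
Old length odd (9). Middle was index 4 = 3.
New length even (10). New median = avg of two middle elements.
x = 39: 9 elements are < x, 0 elements are > x.
New sorted list: [-15, -12, -2, 0, 3, 7, 14, 28, 30, 39]
New median = 5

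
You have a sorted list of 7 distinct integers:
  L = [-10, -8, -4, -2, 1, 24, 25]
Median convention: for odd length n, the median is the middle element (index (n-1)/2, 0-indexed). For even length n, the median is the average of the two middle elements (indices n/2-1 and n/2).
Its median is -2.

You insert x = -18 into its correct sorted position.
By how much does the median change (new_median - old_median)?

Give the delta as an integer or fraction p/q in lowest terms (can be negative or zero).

Answer: -1

Derivation:
Old median = -2
After inserting x = -18: new sorted = [-18, -10, -8, -4, -2, 1, 24, 25]
New median = -3
Delta = -3 - -2 = -1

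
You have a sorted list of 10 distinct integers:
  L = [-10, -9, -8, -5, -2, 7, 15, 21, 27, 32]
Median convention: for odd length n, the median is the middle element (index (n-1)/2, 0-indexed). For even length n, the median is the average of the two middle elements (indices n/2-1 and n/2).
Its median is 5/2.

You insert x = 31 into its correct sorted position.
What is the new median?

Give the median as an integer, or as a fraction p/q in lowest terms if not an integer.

Old list (sorted, length 10): [-10, -9, -8, -5, -2, 7, 15, 21, 27, 32]
Old median = 5/2
Insert x = 31
Old length even (10). Middle pair: indices 4,5 = -2,7.
New length odd (11). New median = single middle element.
x = 31: 9 elements are < x, 1 elements are > x.
New sorted list: [-10, -9, -8, -5, -2, 7, 15, 21, 27, 31, 32]
New median = 7

Answer: 7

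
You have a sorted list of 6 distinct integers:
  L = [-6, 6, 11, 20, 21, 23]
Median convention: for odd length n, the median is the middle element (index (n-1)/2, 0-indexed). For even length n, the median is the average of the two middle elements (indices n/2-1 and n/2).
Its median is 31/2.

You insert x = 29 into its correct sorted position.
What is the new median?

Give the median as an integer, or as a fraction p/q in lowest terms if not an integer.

Answer: 20

Derivation:
Old list (sorted, length 6): [-6, 6, 11, 20, 21, 23]
Old median = 31/2
Insert x = 29
Old length even (6). Middle pair: indices 2,3 = 11,20.
New length odd (7). New median = single middle element.
x = 29: 6 elements are < x, 0 elements are > x.
New sorted list: [-6, 6, 11, 20, 21, 23, 29]
New median = 20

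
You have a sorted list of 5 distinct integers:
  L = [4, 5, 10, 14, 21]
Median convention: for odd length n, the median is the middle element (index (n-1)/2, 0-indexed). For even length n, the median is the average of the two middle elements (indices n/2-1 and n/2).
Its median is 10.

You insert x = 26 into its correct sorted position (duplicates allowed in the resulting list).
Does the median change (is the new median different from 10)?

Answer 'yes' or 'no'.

Answer: yes

Derivation:
Old median = 10
Insert x = 26
New median = 12
Changed? yes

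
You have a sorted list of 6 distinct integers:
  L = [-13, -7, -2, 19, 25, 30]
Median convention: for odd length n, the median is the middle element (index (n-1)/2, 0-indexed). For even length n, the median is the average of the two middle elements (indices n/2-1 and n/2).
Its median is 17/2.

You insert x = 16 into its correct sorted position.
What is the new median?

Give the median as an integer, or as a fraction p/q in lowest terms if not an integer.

Answer: 16

Derivation:
Old list (sorted, length 6): [-13, -7, -2, 19, 25, 30]
Old median = 17/2
Insert x = 16
Old length even (6). Middle pair: indices 2,3 = -2,19.
New length odd (7). New median = single middle element.
x = 16: 3 elements are < x, 3 elements are > x.
New sorted list: [-13, -7, -2, 16, 19, 25, 30]
New median = 16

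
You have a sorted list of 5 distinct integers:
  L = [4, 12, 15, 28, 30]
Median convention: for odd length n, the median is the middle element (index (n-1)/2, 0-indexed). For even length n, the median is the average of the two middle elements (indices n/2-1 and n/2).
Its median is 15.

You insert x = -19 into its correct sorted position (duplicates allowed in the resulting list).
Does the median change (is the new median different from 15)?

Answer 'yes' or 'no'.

Old median = 15
Insert x = -19
New median = 27/2
Changed? yes

Answer: yes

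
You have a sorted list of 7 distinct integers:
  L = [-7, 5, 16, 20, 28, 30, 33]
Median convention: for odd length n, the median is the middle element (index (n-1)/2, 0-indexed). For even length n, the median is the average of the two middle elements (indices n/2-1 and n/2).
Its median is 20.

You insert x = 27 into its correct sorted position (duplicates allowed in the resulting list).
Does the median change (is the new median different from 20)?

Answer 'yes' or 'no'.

Answer: yes

Derivation:
Old median = 20
Insert x = 27
New median = 47/2
Changed? yes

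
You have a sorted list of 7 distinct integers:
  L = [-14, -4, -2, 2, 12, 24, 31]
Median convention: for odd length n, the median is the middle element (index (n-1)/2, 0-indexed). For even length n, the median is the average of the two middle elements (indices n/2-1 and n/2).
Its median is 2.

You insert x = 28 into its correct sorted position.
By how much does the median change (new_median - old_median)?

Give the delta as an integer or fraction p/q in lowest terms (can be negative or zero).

Answer: 5

Derivation:
Old median = 2
After inserting x = 28: new sorted = [-14, -4, -2, 2, 12, 24, 28, 31]
New median = 7
Delta = 7 - 2 = 5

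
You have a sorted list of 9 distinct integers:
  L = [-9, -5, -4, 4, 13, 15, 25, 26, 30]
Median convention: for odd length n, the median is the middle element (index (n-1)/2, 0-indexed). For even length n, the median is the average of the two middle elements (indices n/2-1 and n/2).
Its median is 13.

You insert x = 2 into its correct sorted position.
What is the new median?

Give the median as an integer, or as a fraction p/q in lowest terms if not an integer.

Old list (sorted, length 9): [-9, -5, -4, 4, 13, 15, 25, 26, 30]
Old median = 13
Insert x = 2
Old length odd (9). Middle was index 4 = 13.
New length even (10). New median = avg of two middle elements.
x = 2: 3 elements are < x, 6 elements are > x.
New sorted list: [-9, -5, -4, 2, 4, 13, 15, 25, 26, 30]
New median = 17/2

Answer: 17/2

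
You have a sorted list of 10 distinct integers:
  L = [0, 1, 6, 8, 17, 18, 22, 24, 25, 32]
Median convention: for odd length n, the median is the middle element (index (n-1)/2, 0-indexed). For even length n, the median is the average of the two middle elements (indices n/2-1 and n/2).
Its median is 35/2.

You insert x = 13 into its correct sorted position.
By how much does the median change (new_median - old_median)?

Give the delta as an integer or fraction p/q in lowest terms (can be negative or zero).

Old median = 35/2
After inserting x = 13: new sorted = [0, 1, 6, 8, 13, 17, 18, 22, 24, 25, 32]
New median = 17
Delta = 17 - 35/2 = -1/2

Answer: -1/2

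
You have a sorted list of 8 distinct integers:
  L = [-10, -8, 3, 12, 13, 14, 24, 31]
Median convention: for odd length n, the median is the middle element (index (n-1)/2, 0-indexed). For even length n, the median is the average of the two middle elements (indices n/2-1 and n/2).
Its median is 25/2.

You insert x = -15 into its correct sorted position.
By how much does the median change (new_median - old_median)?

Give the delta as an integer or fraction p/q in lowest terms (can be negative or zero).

Answer: -1/2

Derivation:
Old median = 25/2
After inserting x = -15: new sorted = [-15, -10, -8, 3, 12, 13, 14, 24, 31]
New median = 12
Delta = 12 - 25/2 = -1/2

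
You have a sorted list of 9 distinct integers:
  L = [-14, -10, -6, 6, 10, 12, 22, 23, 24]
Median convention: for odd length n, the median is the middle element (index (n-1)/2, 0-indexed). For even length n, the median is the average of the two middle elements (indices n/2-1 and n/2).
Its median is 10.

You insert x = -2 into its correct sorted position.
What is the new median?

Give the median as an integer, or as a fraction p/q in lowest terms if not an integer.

Answer: 8

Derivation:
Old list (sorted, length 9): [-14, -10, -6, 6, 10, 12, 22, 23, 24]
Old median = 10
Insert x = -2
Old length odd (9). Middle was index 4 = 10.
New length even (10). New median = avg of two middle elements.
x = -2: 3 elements are < x, 6 elements are > x.
New sorted list: [-14, -10, -6, -2, 6, 10, 12, 22, 23, 24]
New median = 8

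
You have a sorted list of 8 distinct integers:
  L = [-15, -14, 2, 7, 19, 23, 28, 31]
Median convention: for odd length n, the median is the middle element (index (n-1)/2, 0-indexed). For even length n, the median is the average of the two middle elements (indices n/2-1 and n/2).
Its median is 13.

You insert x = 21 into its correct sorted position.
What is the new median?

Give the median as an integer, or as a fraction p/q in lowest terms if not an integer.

Answer: 19

Derivation:
Old list (sorted, length 8): [-15, -14, 2, 7, 19, 23, 28, 31]
Old median = 13
Insert x = 21
Old length even (8). Middle pair: indices 3,4 = 7,19.
New length odd (9). New median = single middle element.
x = 21: 5 elements are < x, 3 elements are > x.
New sorted list: [-15, -14, 2, 7, 19, 21, 23, 28, 31]
New median = 19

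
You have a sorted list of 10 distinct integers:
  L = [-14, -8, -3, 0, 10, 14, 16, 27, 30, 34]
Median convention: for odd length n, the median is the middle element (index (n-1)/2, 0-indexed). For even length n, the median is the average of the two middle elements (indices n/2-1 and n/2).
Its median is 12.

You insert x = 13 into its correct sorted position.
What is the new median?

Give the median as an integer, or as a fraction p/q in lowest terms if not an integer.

Answer: 13

Derivation:
Old list (sorted, length 10): [-14, -8, -3, 0, 10, 14, 16, 27, 30, 34]
Old median = 12
Insert x = 13
Old length even (10). Middle pair: indices 4,5 = 10,14.
New length odd (11). New median = single middle element.
x = 13: 5 elements are < x, 5 elements are > x.
New sorted list: [-14, -8, -3, 0, 10, 13, 14, 16, 27, 30, 34]
New median = 13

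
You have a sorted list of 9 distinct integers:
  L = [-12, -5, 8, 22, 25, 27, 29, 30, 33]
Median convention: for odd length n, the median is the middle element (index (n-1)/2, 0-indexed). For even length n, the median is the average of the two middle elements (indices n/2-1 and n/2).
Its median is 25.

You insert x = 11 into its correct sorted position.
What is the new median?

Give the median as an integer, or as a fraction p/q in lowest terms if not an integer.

Old list (sorted, length 9): [-12, -5, 8, 22, 25, 27, 29, 30, 33]
Old median = 25
Insert x = 11
Old length odd (9). Middle was index 4 = 25.
New length even (10). New median = avg of two middle elements.
x = 11: 3 elements are < x, 6 elements are > x.
New sorted list: [-12, -5, 8, 11, 22, 25, 27, 29, 30, 33]
New median = 47/2

Answer: 47/2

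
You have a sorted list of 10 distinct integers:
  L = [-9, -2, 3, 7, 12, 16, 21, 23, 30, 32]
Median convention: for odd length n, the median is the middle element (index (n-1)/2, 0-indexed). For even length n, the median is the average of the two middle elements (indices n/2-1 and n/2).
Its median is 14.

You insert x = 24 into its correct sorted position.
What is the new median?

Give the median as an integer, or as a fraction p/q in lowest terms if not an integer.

Old list (sorted, length 10): [-9, -2, 3, 7, 12, 16, 21, 23, 30, 32]
Old median = 14
Insert x = 24
Old length even (10). Middle pair: indices 4,5 = 12,16.
New length odd (11). New median = single middle element.
x = 24: 8 elements are < x, 2 elements are > x.
New sorted list: [-9, -2, 3, 7, 12, 16, 21, 23, 24, 30, 32]
New median = 16

Answer: 16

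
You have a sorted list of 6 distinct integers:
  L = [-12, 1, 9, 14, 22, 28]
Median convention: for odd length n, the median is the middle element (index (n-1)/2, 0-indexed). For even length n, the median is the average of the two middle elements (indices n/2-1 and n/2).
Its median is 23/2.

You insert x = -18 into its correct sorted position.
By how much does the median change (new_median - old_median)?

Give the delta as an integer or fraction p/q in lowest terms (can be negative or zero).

Old median = 23/2
After inserting x = -18: new sorted = [-18, -12, 1, 9, 14, 22, 28]
New median = 9
Delta = 9 - 23/2 = -5/2

Answer: -5/2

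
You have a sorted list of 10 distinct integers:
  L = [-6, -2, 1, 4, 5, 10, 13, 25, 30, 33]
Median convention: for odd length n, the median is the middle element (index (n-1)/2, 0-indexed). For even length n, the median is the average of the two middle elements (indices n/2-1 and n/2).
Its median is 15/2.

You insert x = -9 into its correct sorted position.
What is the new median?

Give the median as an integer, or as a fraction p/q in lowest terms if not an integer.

Answer: 5

Derivation:
Old list (sorted, length 10): [-6, -2, 1, 4, 5, 10, 13, 25, 30, 33]
Old median = 15/2
Insert x = -9
Old length even (10). Middle pair: indices 4,5 = 5,10.
New length odd (11). New median = single middle element.
x = -9: 0 elements are < x, 10 elements are > x.
New sorted list: [-9, -6, -2, 1, 4, 5, 10, 13, 25, 30, 33]
New median = 5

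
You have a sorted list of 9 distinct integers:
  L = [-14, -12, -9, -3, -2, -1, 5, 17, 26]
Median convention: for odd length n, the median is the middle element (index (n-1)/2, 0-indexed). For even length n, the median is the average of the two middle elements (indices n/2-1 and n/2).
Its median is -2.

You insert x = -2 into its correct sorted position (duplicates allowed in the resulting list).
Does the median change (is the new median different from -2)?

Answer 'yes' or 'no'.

Answer: no

Derivation:
Old median = -2
Insert x = -2
New median = -2
Changed? no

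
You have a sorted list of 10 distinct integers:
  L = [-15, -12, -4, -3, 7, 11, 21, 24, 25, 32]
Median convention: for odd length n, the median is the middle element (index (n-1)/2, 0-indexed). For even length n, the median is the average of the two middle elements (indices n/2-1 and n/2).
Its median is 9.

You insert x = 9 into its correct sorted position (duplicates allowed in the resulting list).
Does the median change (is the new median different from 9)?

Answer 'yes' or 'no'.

Old median = 9
Insert x = 9
New median = 9
Changed? no

Answer: no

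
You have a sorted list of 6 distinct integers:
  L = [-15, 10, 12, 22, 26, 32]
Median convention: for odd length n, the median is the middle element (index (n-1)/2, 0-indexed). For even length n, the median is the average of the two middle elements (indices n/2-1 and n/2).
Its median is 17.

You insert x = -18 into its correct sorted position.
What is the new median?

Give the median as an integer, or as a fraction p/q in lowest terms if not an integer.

Old list (sorted, length 6): [-15, 10, 12, 22, 26, 32]
Old median = 17
Insert x = -18
Old length even (6). Middle pair: indices 2,3 = 12,22.
New length odd (7). New median = single middle element.
x = -18: 0 elements are < x, 6 elements are > x.
New sorted list: [-18, -15, 10, 12, 22, 26, 32]
New median = 12

Answer: 12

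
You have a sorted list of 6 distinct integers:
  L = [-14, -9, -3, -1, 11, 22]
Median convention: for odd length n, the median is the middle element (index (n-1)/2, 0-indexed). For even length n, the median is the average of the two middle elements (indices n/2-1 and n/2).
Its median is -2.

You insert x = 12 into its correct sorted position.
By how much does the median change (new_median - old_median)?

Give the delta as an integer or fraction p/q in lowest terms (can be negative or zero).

Answer: 1

Derivation:
Old median = -2
After inserting x = 12: new sorted = [-14, -9, -3, -1, 11, 12, 22]
New median = -1
Delta = -1 - -2 = 1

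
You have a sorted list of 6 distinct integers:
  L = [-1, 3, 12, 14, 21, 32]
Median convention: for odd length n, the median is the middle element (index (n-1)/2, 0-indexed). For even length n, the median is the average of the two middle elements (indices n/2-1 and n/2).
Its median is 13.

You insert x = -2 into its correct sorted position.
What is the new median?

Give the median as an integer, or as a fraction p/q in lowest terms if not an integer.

Answer: 12

Derivation:
Old list (sorted, length 6): [-1, 3, 12, 14, 21, 32]
Old median = 13
Insert x = -2
Old length even (6). Middle pair: indices 2,3 = 12,14.
New length odd (7). New median = single middle element.
x = -2: 0 elements are < x, 6 elements are > x.
New sorted list: [-2, -1, 3, 12, 14, 21, 32]
New median = 12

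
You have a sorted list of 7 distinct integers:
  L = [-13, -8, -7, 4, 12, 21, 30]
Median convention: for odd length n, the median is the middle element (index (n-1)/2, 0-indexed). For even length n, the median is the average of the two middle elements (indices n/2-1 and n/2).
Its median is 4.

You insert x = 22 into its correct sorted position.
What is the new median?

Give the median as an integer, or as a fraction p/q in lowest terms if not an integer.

Answer: 8

Derivation:
Old list (sorted, length 7): [-13, -8, -7, 4, 12, 21, 30]
Old median = 4
Insert x = 22
Old length odd (7). Middle was index 3 = 4.
New length even (8). New median = avg of two middle elements.
x = 22: 6 elements are < x, 1 elements are > x.
New sorted list: [-13, -8, -7, 4, 12, 21, 22, 30]
New median = 8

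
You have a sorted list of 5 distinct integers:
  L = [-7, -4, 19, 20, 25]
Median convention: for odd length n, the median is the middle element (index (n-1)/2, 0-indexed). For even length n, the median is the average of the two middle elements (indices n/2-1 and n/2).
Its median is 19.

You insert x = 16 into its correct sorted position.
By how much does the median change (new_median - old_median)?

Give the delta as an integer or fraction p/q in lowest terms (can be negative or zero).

Answer: -3/2

Derivation:
Old median = 19
After inserting x = 16: new sorted = [-7, -4, 16, 19, 20, 25]
New median = 35/2
Delta = 35/2 - 19 = -3/2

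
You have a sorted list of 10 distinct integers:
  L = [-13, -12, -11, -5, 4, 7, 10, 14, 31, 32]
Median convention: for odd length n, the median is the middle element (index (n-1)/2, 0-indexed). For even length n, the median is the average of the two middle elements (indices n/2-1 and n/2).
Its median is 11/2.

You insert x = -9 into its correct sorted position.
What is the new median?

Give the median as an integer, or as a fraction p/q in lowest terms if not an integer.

Old list (sorted, length 10): [-13, -12, -11, -5, 4, 7, 10, 14, 31, 32]
Old median = 11/2
Insert x = -9
Old length even (10). Middle pair: indices 4,5 = 4,7.
New length odd (11). New median = single middle element.
x = -9: 3 elements are < x, 7 elements are > x.
New sorted list: [-13, -12, -11, -9, -5, 4, 7, 10, 14, 31, 32]
New median = 4

Answer: 4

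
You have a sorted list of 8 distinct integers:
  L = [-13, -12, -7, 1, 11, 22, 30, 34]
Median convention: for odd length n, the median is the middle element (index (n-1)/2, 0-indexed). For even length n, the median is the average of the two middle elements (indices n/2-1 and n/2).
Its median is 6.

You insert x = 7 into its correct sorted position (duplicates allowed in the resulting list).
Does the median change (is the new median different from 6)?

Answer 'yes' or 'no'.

Old median = 6
Insert x = 7
New median = 7
Changed? yes

Answer: yes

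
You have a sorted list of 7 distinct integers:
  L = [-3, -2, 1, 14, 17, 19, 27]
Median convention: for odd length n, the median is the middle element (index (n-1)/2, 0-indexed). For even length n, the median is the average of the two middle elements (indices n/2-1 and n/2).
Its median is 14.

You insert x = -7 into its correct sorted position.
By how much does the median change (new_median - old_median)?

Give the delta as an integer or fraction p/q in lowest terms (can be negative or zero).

Old median = 14
After inserting x = -7: new sorted = [-7, -3, -2, 1, 14, 17, 19, 27]
New median = 15/2
Delta = 15/2 - 14 = -13/2

Answer: -13/2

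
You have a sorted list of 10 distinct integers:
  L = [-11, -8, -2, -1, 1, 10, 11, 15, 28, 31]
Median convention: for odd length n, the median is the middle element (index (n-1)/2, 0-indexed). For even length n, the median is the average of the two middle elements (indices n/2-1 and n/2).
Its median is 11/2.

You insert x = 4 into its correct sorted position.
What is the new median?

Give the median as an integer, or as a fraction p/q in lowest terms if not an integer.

Answer: 4

Derivation:
Old list (sorted, length 10): [-11, -8, -2, -1, 1, 10, 11, 15, 28, 31]
Old median = 11/2
Insert x = 4
Old length even (10). Middle pair: indices 4,5 = 1,10.
New length odd (11). New median = single middle element.
x = 4: 5 elements are < x, 5 elements are > x.
New sorted list: [-11, -8, -2, -1, 1, 4, 10, 11, 15, 28, 31]
New median = 4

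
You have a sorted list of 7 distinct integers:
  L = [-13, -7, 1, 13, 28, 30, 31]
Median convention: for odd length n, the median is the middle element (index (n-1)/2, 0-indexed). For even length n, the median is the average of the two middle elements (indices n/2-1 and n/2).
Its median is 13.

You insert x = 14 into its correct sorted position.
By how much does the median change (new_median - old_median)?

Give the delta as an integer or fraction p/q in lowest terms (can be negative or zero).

Old median = 13
After inserting x = 14: new sorted = [-13, -7, 1, 13, 14, 28, 30, 31]
New median = 27/2
Delta = 27/2 - 13 = 1/2

Answer: 1/2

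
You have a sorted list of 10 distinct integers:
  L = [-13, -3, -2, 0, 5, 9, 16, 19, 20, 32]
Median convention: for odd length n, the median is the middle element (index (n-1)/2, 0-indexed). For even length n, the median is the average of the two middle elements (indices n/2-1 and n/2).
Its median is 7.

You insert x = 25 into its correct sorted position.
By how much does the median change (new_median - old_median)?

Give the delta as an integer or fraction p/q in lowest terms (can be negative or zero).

Old median = 7
After inserting x = 25: new sorted = [-13, -3, -2, 0, 5, 9, 16, 19, 20, 25, 32]
New median = 9
Delta = 9 - 7 = 2

Answer: 2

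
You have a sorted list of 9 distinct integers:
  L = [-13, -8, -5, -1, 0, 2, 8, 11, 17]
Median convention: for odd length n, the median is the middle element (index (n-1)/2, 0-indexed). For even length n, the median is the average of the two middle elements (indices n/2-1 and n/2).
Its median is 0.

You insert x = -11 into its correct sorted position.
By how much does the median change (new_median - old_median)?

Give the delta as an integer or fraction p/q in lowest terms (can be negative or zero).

Answer: -1/2

Derivation:
Old median = 0
After inserting x = -11: new sorted = [-13, -11, -8, -5, -1, 0, 2, 8, 11, 17]
New median = -1/2
Delta = -1/2 - 0 = -1/2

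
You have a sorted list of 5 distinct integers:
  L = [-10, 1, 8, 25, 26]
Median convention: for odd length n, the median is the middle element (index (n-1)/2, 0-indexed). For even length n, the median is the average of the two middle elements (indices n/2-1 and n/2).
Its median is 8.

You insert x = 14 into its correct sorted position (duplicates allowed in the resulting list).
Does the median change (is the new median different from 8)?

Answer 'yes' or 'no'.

Answer: yes

Derivation:
Old median = 8
Insert x = 14
New median = 11
Changed? yes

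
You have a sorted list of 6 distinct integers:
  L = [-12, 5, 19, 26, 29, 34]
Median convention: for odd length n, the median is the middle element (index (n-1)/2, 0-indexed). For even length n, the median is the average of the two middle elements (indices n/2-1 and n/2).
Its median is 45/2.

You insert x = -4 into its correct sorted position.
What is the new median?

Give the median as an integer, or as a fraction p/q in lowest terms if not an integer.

Answer: 19

Derivation:
Old list (sorted, length 6): [-12, 5, 19, 26, 29, 34]
Old median = 45/2
Insert x = -4
Old length even (6). Middle pair: indices 2,3 = 19,26.
New length odd (7). New median = single middle element.
x = -4: 1 elements are < x, 5 elements are > x.
New sorted list: [-12, -4, 5, 19, 26, 29, 34]
New median = 19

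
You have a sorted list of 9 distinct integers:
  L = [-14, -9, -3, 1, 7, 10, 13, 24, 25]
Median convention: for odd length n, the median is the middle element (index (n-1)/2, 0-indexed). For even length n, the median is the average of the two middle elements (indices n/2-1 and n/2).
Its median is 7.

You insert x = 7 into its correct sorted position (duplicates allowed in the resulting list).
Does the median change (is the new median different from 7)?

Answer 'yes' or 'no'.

Old median = 7
Insert x = 7
New median = 7
Changed? no

Answer: no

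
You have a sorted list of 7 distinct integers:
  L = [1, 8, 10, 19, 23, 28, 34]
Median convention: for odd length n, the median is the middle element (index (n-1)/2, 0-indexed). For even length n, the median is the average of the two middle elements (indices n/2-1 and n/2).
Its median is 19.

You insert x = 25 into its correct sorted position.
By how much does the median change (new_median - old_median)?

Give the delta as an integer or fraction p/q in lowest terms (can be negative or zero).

Old median = 19
After inserting x = 25: new sorted = [1, 8, 10, 19, 23, 25, 28, 34]
New median = 21
Delta = 21 - 19 = 2

Answer: 2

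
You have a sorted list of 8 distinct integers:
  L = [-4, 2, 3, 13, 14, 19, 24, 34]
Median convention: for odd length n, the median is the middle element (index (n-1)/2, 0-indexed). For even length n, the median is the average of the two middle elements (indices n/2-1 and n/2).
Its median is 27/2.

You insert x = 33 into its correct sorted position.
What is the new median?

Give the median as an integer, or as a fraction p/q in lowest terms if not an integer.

Answer: 14

Derivation:
Old list (sorted, length 8): [-4, 2, 3, 13, 14, 19, 24, 34]
Old median = 27/2
Insert x = 33
Old length even (8). Middle pair: indices 3,4 = 13,14.
New length odd (9). New median = single middle element.
x = 33: 7 elements are < x, 1 elements are > x.
New sorted list: [-4, 2, 3, 13, 14, 19, 24, 33, 34]
New median = 14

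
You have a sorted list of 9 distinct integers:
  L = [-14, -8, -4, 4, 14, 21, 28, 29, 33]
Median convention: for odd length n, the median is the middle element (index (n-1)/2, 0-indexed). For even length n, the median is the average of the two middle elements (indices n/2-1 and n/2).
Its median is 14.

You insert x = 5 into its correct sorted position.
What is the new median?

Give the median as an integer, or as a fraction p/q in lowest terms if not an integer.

Old list (sorted, length 9): [-14, -8, -4, 4, 14, 21, 28, 29, 33]
Old median = 14
Insert x = 5
Old length odd (9). Middle was index 4 = 14.
New length even (10). New median = avg of two middle elements.
x = 5: 4 elements are < x, 5 elements are > x.
New sorted list: [-14, -8, -4, 4, 5, 14, 21, 28, 29, 33]
New median = 19/2

Answer: 19/2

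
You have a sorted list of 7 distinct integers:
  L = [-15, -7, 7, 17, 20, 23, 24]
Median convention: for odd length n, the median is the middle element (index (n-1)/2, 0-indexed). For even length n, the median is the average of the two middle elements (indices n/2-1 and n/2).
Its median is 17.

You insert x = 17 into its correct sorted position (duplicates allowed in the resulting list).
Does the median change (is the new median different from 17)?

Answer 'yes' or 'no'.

Old median = 17
Insert x = 17
New median = 17
Changed? no

Answer: no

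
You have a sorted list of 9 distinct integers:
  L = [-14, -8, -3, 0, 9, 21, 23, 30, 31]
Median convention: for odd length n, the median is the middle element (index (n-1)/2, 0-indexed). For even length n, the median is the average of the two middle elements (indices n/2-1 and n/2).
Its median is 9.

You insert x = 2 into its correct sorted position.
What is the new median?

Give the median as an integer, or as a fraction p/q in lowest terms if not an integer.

Answer: 11/2

Derivation:
Old list (sorted, length 9): [-14, -8, -3, 0, 9, 21, 23, 30, 31]
Old median = 9
Insert x = 2
Old length odd (9). Middle was index 4 = 9.
New length even (10). New median = avg of two middle elements.
x = 2: 4 elements are < x, 5 elements are > x.
New sorted list: [-14, -8, -3, 0, 2, 9, 21, 23, 30, 31]
New median = 11/2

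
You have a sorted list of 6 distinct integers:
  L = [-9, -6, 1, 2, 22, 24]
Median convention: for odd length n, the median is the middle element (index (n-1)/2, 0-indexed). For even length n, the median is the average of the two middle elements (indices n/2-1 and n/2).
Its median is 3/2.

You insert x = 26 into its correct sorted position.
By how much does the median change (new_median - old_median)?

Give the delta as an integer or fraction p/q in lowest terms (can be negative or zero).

Answer: 1/2

Derivation:
Old median = 3/2
After inserting x = 26: new sorted = [-9, -6, 1, 2, 22, 24, 26]
New median = 2
Delta = 2 - 3/2 = 1/2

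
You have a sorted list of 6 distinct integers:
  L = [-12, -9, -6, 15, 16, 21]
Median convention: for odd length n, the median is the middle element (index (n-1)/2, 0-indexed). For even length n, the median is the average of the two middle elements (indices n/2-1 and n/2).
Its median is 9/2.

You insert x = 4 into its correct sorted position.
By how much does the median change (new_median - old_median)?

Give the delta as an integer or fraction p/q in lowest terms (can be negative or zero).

Old median = 9/2
After inserting x = 4: new sorted = [-12, -9, -6, 4, 15, 16, 21]
New median = 4
Delta = 4 - 9/2 = -1/2

Answer: -1/2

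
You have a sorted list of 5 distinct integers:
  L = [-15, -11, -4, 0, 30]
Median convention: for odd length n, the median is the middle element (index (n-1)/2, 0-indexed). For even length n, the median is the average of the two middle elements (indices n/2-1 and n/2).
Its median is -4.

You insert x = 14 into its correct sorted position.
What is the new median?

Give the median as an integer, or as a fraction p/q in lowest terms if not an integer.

Old list (sorted, length 5): [-15, -11, -4, 0, 30]
Old median = -4
Insert x = 14
Old length odd (5). Middle was index 2 = -4.
New length even (6). New median = avg of two middle elements.
x = 14: 4 elements are < x, 1 elements are > x.
New sorted list: [-15, -11, -4, 0, 14, 30]
New median = -2

Answer: -2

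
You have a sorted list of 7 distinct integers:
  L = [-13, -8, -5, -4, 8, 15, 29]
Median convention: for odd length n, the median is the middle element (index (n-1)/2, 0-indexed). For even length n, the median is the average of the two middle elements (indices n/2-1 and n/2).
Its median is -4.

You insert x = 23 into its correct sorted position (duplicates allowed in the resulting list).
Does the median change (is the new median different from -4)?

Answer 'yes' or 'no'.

Old median = -4
Insert x = 23
New median = 2
Changed? yes

Answer: yes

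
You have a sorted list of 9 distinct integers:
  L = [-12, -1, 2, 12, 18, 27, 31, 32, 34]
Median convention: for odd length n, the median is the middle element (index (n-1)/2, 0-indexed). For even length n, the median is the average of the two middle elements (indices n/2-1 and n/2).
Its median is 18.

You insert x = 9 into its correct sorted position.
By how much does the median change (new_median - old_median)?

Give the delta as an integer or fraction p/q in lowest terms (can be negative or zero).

Old median = 18
After inserting x = 9: new sorted = [-12, -1, 2, 9, 12, 18, 27, 31, 32, 34]
New median = 15
Delta = 15 - 18 = -3

Answer: -3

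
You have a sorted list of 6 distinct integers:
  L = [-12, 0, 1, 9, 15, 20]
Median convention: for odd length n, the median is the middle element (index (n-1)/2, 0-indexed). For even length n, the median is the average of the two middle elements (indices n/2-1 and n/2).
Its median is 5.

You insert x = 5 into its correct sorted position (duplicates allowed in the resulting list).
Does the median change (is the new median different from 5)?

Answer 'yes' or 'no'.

Old median = 5
Insert x = 5
New median = 5
Changed? no

Answer: no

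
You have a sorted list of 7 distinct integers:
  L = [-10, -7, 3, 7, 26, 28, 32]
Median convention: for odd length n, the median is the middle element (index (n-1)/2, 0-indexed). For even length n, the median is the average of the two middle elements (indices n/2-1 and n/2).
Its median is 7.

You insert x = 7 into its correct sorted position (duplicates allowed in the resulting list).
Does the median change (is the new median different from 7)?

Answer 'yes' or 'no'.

Answer: no

Derivation:
Old median = 7
Insert x = 7
New median = 7
Changed? no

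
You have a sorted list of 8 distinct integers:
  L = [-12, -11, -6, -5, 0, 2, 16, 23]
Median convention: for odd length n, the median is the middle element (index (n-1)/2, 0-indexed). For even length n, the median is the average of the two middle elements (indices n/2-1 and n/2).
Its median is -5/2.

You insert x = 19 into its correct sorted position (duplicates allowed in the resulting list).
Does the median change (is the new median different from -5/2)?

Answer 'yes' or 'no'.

Answer: yes

Derivation:
Old median = -5/2
Insert x = 19
New median = 0
Changed? yes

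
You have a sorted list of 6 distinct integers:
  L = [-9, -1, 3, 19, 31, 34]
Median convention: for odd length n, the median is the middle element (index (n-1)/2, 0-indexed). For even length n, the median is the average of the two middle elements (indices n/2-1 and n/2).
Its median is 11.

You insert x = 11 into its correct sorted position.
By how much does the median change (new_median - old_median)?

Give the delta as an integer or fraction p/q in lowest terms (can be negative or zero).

Old median = 11
After inserting x = 11: new sorted = [-9, -1, 3, 11, 19, 31, 34]
New median = 11
Delta = 11 - 11 = 0

Answer: 0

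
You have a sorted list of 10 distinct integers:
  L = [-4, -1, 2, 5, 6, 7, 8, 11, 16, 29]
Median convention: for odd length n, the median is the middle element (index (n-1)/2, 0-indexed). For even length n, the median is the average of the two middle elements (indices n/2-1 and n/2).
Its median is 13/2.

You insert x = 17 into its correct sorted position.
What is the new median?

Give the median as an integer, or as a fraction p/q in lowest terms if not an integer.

Old list (sorted, length 10): [-4, -1, 2, 5, 6, 7, 8, 11, 16, 29]
Old median = 13/2
Insert x = 17
Old length even (10). Middle pair: indices 4,5 = 6,7.
New length odd (11). New median = single middle element.
x = 17: 9 elements are < x, 1 elements are > x.
New sorted list: [-4, -1, 2, 5, 6, 7, 8, 11, 16, 17, 29]
New median = 7

Answer: 7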